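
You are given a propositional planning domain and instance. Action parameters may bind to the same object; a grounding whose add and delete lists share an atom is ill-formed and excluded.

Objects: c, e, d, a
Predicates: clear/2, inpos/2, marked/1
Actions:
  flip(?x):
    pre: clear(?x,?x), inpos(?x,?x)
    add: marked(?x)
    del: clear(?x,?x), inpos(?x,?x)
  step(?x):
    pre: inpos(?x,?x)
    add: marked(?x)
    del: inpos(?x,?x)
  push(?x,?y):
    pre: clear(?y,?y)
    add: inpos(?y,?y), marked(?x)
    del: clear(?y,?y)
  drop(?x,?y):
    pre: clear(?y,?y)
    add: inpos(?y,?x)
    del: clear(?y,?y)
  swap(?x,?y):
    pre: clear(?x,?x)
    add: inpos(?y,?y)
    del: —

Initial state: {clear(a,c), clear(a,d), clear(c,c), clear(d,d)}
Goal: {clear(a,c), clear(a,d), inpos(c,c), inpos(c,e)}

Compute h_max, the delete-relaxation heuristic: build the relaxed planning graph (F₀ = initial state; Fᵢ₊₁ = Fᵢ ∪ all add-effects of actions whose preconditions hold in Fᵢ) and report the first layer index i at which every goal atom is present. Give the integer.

F0 = init (4 atoms)
F1 = F0 ∪ {inpos(a,a), inpos(c,a), inpos(c,c), inpos(c,d), inpos(c,e), inpos(d,a), inpos(d,c), inpos(d,d), inpos(d,e), inpos(e,e), marked(a), marked(c), marked(d), marked(e)}  (18 atoms)
goal ⊆ F1  ⇒  h_max = 1

1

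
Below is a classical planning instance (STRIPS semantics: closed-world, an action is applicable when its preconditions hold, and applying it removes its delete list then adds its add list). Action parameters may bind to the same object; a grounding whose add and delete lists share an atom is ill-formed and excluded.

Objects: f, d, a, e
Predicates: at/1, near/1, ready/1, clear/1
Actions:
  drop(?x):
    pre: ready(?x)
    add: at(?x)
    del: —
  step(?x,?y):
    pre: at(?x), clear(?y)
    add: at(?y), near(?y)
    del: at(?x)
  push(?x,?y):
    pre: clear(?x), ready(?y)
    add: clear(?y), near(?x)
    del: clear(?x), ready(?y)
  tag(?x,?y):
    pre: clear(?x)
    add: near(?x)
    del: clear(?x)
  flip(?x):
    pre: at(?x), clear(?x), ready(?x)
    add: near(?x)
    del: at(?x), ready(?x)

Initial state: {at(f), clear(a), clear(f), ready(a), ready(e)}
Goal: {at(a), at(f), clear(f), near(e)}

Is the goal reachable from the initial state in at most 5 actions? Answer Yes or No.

1. drop(a)  →  {at(a), at(f), clear(a), clear(f), ready(a), ready(e)}
2. push(a,e)  →  {at(a), at(f), clear(e), clear(f), near(a), ready(a)}
3. push(e,a)  →  {at(a), at(f), clear(a), clear(f), near(a), near(e)}
optimal plan length = 3; 3 ≤ 5

Yes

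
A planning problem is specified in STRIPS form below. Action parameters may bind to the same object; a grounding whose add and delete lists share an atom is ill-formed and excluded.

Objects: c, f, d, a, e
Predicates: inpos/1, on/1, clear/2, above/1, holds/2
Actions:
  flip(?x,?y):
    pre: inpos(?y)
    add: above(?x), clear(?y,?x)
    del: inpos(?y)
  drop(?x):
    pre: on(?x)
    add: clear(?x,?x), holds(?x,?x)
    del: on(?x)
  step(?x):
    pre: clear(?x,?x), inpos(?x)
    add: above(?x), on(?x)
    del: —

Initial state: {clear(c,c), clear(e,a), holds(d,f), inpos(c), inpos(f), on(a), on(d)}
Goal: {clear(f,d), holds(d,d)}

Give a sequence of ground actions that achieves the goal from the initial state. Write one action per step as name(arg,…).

flip(d,f); drop(d)

1. flip(d,f)  →  {above(d), clear(c,c), clear(e,a), clear(f,d), holds(d,f), inpos(c), on(a), on(d)}
2. drop(d)  →  {above(d), clear(c,c), clear(d,d), clear(e,a), clear(f,d), holds(d,d), holds(d,f), inpos(c), on(a)}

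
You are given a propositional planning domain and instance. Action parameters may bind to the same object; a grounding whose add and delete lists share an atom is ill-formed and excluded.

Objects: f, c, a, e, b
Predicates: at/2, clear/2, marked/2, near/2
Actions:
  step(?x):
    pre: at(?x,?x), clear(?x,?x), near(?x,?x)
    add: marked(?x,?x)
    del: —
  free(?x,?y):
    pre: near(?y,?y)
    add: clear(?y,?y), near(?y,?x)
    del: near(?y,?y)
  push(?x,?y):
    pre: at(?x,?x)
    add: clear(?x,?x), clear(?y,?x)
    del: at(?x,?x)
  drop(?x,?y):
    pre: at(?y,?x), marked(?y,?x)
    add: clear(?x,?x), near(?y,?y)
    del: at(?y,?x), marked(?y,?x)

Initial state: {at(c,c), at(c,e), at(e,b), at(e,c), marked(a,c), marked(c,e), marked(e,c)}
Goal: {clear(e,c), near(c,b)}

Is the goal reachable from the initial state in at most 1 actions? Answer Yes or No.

No

1. push(c,e)  →  {at(c,e), at(e,b), at(e,c), clear(c,c), clear(e,c), marked(a,c), marked(c,e), marked(e,c)}
2. drop(e,c)  →  {at(e,b), at(e,c), clear(c,c), clear(e,c), clear(e,e), marked(a,c), marked(e,c), near(c,c)}
3. free(b,c)  →  {at(e,b), at(e,c), clear(c,c), clear(e,c), clear(e,e), marked(a,c), marked(e,c), near(c,b)}
optimal plan length = 3; 3 > 1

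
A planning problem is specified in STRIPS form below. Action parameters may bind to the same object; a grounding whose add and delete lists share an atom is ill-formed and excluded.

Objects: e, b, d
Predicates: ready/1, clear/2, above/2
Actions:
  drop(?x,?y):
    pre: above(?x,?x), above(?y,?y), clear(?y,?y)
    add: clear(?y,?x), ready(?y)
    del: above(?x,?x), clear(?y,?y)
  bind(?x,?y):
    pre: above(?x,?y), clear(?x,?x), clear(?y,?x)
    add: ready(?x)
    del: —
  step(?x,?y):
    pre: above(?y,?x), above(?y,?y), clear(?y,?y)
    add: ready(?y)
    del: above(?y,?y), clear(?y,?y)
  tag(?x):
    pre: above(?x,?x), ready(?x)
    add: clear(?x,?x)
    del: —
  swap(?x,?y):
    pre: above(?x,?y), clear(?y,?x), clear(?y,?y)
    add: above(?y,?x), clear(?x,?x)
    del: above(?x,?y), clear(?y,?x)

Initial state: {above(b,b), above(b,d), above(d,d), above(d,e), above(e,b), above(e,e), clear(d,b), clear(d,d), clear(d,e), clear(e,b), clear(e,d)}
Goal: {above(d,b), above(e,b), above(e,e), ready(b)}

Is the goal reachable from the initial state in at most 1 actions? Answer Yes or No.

No

1. swap(b,d)  →  {above(b,b), above(d,b), above(d,d), above(d,e), above(e,b), above(e,e), clear(b,b), clear(d,d), clear(d,e), clear(e,b), clear(e,d)}
2. drop(d,b)  →  {above(b,b), above(d,b), above(d,e), above(e,b), above(e,e), clear(b,d), clear(d,d), clear(d,e), clear(e,b), clear(e,d), ready(b)}
optimal plan length = 2; 2 > 1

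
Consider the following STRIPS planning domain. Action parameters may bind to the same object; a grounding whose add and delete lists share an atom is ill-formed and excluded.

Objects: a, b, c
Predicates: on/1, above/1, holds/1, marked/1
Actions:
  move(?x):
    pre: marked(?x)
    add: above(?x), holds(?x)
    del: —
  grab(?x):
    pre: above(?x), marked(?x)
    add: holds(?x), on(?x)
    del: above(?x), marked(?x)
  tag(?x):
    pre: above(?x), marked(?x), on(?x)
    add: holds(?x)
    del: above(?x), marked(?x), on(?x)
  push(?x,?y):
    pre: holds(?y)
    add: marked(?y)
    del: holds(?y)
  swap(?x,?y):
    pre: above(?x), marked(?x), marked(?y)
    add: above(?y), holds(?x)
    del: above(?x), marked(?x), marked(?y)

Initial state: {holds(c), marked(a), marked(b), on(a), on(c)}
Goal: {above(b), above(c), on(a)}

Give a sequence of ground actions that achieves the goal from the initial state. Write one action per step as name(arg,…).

move(b); push(a,c); move(c)

1. move(b)  →  {above(b), holds(b), holds(c), marked(a), marked(b), on(a), on(c)}
2. push(a,c)  →  {above(b), holds(b), marked(a), marked(b), marked(c), on(a), on(c)}
3. move(c)  →  {above(b), above(c), holds(b), holds(c), marked(a), marked(b), marked(c), on(a), on(c)}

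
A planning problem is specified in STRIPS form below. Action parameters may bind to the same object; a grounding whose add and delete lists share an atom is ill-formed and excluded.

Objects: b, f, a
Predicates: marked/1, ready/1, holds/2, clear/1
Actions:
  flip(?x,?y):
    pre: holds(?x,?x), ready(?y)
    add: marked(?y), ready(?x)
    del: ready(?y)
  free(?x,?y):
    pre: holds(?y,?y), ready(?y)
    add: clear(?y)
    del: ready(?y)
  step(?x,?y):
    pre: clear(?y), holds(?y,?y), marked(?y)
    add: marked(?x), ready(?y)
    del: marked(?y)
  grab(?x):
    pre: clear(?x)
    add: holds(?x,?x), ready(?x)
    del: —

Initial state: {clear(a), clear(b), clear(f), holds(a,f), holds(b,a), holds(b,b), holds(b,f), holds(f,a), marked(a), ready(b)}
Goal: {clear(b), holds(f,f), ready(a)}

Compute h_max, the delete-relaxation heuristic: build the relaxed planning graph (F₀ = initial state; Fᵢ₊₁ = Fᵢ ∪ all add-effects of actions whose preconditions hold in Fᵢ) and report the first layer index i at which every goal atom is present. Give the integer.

1

F0 = init (10 atoms)
F1 = F0 ∪ {holds(a,a), holds(f,f), ready(a), ready(f)}  (14 atoms)
goal ⊆ F1  ⇒  h_max = 1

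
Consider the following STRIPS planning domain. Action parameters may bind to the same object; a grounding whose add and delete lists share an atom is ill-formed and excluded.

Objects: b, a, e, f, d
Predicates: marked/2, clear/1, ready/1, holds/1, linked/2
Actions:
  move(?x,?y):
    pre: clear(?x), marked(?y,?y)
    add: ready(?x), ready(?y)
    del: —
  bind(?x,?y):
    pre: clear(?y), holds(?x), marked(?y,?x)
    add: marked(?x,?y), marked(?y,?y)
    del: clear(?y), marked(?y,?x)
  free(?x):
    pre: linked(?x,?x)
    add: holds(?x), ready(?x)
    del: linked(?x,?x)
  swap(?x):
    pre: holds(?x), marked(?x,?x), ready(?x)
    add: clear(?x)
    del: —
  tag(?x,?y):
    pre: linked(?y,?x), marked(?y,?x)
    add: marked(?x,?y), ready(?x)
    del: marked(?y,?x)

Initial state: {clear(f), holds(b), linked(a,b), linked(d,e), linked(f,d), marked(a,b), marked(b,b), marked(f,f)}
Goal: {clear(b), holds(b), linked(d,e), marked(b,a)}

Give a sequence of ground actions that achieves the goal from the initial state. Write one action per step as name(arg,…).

tag(b,a); swap(b)

1. tag(b,a)  →  {clear(f), holds(b), linked(a,b), linked(d,e), linked(f,d), marked(b,a), marked(b,b), marked(f,f), ready(b)}
2. swap(b)  →  {clear(b), clear(f), holds(b), linked(a,b), linked(d,e), linked(f,d), marked(b,a), marked(b,b), marked(f,f), ready(b)}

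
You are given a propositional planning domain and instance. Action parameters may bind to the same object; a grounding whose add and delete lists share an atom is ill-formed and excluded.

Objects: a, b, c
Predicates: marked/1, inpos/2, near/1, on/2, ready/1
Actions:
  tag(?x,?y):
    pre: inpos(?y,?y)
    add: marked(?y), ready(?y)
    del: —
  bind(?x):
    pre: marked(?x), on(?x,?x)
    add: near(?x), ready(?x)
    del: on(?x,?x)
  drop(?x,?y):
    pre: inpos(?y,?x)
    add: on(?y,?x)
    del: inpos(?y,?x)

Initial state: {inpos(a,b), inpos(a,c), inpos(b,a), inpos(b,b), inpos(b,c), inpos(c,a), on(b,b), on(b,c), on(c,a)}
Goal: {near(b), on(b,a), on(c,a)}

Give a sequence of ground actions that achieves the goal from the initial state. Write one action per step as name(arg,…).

1. tag(a,b)  →  {inpos(a,b), inpos(a,c), inpos(b,a), inpos(b,b), inpos(b,c), inpos(c,a), marked(b), on(b,b), on(b,c), on(c,a), ready(b)}
2. bind(b)  →  {inpos(a,b), inpos(a,c), inpos(b,a), inpos(b,b), inpos(b,c), inpos(c,a), marked(b), near(b), on(b,c), on(c,a), ready(b)}
3. drop(a,b)  →  {inpos(a,b), inpos(a,c), inpos(b,b), inpos(b,c), inpos(c,a), marked(b), near(b), on(b,a), on(b,c), on(c,a), ready(b)}

tag(a,b); bind(b); drop(a,b)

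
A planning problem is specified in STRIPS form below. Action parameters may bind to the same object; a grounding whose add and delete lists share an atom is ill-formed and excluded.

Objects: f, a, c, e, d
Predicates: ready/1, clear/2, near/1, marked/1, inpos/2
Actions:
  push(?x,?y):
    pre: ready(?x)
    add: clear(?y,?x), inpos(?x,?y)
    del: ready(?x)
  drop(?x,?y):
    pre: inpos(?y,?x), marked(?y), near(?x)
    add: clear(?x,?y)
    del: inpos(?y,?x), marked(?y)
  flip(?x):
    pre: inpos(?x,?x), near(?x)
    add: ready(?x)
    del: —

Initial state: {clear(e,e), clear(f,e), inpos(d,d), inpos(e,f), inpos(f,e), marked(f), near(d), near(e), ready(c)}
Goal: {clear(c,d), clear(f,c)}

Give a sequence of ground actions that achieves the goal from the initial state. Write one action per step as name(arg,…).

push(c,f); flip(d); push(d,c)

1. push(c,f)  →  {clear(e,e), clear(f,c), clear(f,e), inpos(c,f), inpos(d,d), inpos(e,f), inpos(f,e), marked(f), near(d), near(e)}
2. flip(d)  →  {clear(e,e), clear(f,c), clear(f,e), inpos(c,f), inpos(d,d), inpos(e,f), inpos(f,e), marked(f), near(d), near(e), ready(d)}
3. push(d,c)  →  {clear(c,d), clear(e,e), clear(f,c), clear(f,e), inpos(c,f), inpos(d,c), inpos(d,d), inpos(e,f), inpos(f,e), marked(f), near(d), near(e)}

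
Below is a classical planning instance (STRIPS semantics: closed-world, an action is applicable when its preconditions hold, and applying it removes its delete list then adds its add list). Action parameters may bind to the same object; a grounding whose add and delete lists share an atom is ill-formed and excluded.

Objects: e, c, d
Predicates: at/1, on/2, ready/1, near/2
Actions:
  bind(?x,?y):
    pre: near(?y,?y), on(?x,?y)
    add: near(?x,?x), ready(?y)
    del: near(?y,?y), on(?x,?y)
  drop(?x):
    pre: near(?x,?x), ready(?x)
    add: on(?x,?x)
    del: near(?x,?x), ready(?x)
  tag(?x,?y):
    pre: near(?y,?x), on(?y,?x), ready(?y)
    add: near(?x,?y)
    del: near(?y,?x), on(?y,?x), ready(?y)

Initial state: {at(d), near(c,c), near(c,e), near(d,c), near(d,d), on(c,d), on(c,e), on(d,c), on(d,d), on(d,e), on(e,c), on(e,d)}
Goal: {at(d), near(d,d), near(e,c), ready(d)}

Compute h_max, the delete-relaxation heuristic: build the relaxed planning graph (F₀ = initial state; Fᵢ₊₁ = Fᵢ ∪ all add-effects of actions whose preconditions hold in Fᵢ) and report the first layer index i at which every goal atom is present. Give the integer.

2

F0 = init (12 atoms)
F1 = F0 ∪ {near(e,e), ready(c), ready(d)}  (15 atoms)
F2 = F1 ∪ {near(c,d), near(e,c), on(c,c), ready(e)}  (19 atoms)
goal ⊆ F2  ⇒  h_max = 2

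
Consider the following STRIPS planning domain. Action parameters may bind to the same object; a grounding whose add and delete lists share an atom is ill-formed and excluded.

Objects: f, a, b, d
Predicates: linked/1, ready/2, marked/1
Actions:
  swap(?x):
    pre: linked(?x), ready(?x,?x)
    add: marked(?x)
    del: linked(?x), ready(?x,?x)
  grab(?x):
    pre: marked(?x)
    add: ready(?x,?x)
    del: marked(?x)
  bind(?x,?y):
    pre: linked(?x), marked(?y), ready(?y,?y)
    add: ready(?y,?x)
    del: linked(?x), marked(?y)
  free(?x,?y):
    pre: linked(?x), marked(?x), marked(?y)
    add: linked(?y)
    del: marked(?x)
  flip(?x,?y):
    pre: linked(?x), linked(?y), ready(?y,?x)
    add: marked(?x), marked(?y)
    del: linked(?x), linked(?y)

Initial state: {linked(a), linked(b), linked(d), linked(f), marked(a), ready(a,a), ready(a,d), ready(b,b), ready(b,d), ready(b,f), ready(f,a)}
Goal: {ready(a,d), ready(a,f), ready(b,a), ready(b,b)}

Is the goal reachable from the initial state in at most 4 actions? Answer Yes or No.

Yes

1. bind(f,a)  →  {linked(a), linked(b), linked(d), ready(a,a), ready(a,d), ready(a,f), ready(b,b), ready(b,d), ready(b,f), ready(f,a)}
2. flip(b,b)  →  {linked(a), linked(d), marked(b), ready(a,a), ready(a,d), ready(a,f), ready(b,b), ready(b,d), ready(b,f), ready(f,a)}
3. bind(a,b)  →  {linked(d), ready(a,a), ready(a,d), ready(a,f), ready(b,a), ready(b,b), ready(b,d), ready(b,f), ready(f,a)}
optimal plan length = 3; 3 ≤ 4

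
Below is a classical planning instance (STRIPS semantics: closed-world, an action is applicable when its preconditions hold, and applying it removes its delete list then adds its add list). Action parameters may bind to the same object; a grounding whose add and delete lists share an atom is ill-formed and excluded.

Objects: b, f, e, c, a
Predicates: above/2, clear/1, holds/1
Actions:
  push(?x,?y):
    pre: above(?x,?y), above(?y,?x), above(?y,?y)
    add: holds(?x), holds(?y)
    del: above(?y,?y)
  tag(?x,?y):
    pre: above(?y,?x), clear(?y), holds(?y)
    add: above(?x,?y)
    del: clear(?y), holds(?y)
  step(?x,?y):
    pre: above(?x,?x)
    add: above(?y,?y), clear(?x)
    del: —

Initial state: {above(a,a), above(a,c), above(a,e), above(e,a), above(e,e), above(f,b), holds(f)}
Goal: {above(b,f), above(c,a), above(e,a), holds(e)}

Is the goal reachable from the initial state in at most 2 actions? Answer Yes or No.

No

1. push(a,e)  →  {above(a,a), above(a,c), above(a,e), above(e,a), above(f,b), holds(a), holds(e), holds(f)}
2. step(a,f)  →  {above(a,a), above(a,c), above(a,e), above(e,a), above(f,b), above(f,f), clear(a), holds(a), holds(e), holds(f)}
3. tag(c,a)  →  {above(a,a), above(a,c), above(a,e), above(c,a), above(e,a), above(f,b), above(f,f), holds(e), holds(f)}
4. step(f,b)  →  {above(a,a), above(a,c), above(a,e), above(b,b), above(c,a), above(e,a), above(f,b), above(f,f), clear(f), holds(e), holds(f)}
5. tag(b,f)  →  {above(a,a), above(a,c), above(a,e), above(b,b), above(b,f), above(c,a), above(e,a), above(f,b), above(f,f), holds(e)}
optimal plan length = 5; 5 > 2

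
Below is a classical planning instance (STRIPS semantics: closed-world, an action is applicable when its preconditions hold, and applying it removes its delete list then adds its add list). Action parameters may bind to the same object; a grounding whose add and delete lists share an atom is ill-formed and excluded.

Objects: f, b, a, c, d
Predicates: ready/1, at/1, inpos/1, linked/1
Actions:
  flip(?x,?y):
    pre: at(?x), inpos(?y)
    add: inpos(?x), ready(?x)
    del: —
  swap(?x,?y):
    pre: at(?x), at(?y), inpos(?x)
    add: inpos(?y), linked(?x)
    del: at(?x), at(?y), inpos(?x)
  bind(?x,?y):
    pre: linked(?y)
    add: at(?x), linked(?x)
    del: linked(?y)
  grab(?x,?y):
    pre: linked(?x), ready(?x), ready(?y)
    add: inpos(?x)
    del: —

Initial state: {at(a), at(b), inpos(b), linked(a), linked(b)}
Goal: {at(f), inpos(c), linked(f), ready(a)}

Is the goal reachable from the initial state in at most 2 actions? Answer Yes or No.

No

1. flip(a,b)  →  {at(a), at(b), inpos(a), inpos(b), linked(a), linked(b), ready(a)}
2. bind(f,b)  →  {at(a), at(b), at(f), inpos(a), inpos(b), linked(a), linked(f), ready(a)}
3. bind(c,a)  →  {at(a), at(b), at(c), at(f), inpos(a), inpos(b), linked(c), linked(f), ready(a)}
4. flip(c,b)  →  {at(a), at(b), at(c), at(f), inpos(a), inpos(b), inpos(c), linked(c), linked(f), ready(a), ready(c)}
optimal plan length = 4; 4 > 2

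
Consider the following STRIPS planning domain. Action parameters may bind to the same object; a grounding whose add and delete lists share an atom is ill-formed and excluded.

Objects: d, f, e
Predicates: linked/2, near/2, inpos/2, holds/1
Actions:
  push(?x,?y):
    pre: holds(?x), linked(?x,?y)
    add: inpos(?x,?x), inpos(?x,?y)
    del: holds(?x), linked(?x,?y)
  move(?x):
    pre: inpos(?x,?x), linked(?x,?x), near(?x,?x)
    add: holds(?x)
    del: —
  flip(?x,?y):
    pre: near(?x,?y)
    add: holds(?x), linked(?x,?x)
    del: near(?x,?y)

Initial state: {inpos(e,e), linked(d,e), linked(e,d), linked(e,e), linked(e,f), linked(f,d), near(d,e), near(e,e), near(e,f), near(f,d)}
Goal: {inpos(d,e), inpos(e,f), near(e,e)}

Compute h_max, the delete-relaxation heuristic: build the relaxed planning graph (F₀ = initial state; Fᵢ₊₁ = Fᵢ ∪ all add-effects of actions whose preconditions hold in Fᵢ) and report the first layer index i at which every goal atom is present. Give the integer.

F0 = init (10 atoms)
F1 = F0 ∪ {holds(d), holds(e), holds(f), linked(d,d), linked(f,f)}  (15 atoms)
F2 = F1 ∪ {inpos(d,d), inpos(d,e), inpos(e,d), inpos(e,f), inpos(f,d), inpos(f,f)}  (21 atoms)
goal ⊆ F2  ⇒  h_max = 2

2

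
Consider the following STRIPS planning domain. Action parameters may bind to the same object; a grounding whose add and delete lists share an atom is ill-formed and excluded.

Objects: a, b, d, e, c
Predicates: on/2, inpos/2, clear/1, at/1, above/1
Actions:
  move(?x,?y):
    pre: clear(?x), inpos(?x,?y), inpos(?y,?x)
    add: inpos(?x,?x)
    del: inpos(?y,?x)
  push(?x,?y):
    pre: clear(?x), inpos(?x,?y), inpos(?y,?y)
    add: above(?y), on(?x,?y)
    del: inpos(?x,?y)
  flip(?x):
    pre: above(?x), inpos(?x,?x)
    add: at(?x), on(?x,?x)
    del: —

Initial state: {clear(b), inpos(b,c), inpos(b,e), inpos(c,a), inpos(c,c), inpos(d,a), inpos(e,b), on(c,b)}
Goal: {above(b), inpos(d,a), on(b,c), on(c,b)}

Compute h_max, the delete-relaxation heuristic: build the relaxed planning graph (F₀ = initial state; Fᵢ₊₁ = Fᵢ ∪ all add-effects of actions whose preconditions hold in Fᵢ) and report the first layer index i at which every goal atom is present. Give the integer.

2

F0 = init (8 atoms)
F1 = F0 ∪ {above(c), inpos(b,b), on(b,c)}  (11 atoms)
F2 = F1 ∪ {above(b), at(c), on(b,b), on(c,c)}  (15 atoms)
goal ⊆ F2  ⇒  h_max = 2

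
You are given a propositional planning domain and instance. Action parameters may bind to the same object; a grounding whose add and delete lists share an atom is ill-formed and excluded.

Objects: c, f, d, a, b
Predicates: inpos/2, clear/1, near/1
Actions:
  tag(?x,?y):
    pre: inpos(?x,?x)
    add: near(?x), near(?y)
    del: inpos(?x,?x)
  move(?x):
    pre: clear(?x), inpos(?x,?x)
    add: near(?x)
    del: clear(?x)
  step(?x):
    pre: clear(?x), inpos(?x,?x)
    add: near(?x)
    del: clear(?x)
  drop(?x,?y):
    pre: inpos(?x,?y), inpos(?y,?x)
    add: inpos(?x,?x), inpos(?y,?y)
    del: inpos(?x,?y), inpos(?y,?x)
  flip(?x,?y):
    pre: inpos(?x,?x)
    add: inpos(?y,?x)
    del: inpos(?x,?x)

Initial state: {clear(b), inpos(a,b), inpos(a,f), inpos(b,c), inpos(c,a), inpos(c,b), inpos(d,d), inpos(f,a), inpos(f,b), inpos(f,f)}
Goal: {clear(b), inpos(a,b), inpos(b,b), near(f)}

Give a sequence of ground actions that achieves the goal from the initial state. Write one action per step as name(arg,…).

tag(f,c); drop(c,b)

1. tag(f,c)  →  {clear(b), inpos(a,b), inpos(a,f), inpos(b,c), inpos(c,a), inpos(c,b), inpos(d,d), inpos(f,a), inpos(f,b), near(c), near(f)}
2. drop(c,b)  →  {clear(b), inpos(a,b), inpos(a,f), inpos(b,b), inpos(c,a), inpos(c,c), inpos(d,d), inpos(f,a), inpos(f,b), near(c), near(f)}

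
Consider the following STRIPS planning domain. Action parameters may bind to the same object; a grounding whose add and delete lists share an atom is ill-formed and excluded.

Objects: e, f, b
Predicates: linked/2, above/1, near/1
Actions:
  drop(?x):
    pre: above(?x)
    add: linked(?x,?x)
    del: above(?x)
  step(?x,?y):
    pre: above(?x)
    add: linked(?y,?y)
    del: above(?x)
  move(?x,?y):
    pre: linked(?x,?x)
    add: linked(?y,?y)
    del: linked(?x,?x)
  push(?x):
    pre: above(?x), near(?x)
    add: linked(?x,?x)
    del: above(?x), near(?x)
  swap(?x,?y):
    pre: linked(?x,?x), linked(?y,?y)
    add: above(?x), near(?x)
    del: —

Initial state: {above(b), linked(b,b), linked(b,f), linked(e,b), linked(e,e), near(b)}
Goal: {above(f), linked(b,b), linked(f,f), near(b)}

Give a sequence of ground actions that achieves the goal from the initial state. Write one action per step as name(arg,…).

step(b,f); swap(f,e)

1. step(b,f)  →  {linked(b,b), linked(b,f), linked(e,b), linked(e,e), linked(f,f), near(b)}
2. swap(f,e)  →  {above(f), linked(b,b), linked(b,f), linked(e,b), linked(e,e), linked(f,f), near(b), near(f)}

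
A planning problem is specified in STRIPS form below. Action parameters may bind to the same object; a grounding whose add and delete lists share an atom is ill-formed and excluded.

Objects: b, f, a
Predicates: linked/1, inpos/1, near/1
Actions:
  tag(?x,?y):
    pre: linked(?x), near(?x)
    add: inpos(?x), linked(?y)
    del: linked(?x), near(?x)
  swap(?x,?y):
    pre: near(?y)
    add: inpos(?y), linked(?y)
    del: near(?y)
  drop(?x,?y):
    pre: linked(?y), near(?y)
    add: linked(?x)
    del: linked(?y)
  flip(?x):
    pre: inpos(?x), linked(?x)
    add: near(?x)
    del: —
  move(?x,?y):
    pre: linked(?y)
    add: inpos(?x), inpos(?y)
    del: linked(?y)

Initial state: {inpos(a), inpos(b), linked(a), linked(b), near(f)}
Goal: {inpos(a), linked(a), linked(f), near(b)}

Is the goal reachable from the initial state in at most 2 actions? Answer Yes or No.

1. swap(b,f)  →  {inpos(a), inpos(b), inpos(f), linked(a), linked(b), linked(f)}
2. flip(b)  →  {inpos(a), inpos(b), inpos(f), linked(a), linked(b), linked(f), near(b)}
optimal plan length = 2; 2 ≤ 2

Yes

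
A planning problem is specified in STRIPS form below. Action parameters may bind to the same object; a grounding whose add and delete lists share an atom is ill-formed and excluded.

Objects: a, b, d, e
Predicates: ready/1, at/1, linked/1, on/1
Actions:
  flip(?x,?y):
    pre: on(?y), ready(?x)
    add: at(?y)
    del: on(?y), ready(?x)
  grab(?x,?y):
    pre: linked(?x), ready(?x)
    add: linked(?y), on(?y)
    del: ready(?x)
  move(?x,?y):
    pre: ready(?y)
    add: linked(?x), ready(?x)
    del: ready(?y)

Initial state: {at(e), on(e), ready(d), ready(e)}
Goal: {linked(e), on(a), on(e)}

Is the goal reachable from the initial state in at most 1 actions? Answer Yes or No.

1. move(e,d)  →  {at(e), linked(e), on(e), ready(e)}
2. grab(e,a)  →  {at(e), linked(a), linked(e), on(a), on(e)}
optimal plan length = 2; 2 > 1

No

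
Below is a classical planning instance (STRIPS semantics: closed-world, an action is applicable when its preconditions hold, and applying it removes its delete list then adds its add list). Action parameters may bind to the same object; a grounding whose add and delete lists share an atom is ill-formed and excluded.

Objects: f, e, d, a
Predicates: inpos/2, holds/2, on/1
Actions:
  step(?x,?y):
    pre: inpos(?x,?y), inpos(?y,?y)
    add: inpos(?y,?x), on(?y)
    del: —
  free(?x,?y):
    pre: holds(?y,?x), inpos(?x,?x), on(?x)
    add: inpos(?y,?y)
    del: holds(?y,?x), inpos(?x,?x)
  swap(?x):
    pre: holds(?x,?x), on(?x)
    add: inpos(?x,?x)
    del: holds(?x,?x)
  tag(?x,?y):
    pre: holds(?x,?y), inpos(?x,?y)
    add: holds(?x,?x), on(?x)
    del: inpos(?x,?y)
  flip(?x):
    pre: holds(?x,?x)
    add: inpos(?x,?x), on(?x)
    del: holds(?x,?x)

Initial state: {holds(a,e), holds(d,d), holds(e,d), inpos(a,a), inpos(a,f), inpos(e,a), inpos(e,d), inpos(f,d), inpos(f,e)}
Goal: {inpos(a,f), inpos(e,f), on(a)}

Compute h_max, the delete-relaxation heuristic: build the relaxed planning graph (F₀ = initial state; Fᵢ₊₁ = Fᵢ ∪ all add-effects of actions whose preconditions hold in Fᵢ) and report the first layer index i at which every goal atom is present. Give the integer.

F0 = init (9 atoms)
F1 = F0 ∪ {holds(e,e), inpos(a,e), inpos(d,d), on(a), on(d), on(e)}  (15 atoms)
F2 = F1 ∪ {holds(a,a), inpos(d,e), inpos(d,f), inpos(e,e)}  (19 atoms)
F3 = F2 ∪ {inpos(e,f)}  (20 atoms)
goal ⊆ F3  ⇒  h_max = 3

3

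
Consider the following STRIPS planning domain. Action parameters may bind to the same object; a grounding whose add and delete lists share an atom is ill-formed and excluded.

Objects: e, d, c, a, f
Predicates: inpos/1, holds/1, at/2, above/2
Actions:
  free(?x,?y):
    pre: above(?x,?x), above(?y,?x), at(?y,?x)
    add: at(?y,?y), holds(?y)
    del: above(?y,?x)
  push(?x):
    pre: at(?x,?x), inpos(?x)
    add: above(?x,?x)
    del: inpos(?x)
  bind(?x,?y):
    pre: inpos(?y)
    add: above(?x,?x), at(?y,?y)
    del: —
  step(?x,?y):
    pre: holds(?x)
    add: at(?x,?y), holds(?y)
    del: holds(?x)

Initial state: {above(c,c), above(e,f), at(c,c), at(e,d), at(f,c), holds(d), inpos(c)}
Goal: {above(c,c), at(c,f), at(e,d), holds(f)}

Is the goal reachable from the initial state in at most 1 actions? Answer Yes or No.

No

1. step(d,c)  →  {above(c,c), above(e,f), at(c,c), at(d,c), at(e,d), at(f,c), holds(c), inpos(c)}
2. step(c,f)  →  {above(c,c), above(e,f), at(c,c), at(c,f), at(d,c), at(e,d), at(f,c), holds(f), inpos(c)}
optimal plan length = 2; 2 > 1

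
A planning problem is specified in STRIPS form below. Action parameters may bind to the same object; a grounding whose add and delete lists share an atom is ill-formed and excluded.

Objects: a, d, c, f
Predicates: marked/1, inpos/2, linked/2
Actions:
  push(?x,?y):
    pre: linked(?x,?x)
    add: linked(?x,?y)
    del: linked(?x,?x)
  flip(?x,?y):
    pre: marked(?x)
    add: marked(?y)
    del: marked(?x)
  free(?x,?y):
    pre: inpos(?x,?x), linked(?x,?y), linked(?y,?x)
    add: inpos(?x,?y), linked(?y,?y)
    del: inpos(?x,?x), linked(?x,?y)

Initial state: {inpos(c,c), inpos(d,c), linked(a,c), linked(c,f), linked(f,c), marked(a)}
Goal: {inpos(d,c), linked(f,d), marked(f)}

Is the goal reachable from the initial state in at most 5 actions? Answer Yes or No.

Yes

1. flip(a,f)  →  {inpos(c,c), inpos(d,c), linked(a,c), linked(c,f), linked(f,c), marked(f)}
2. free(c,f)  →  {inpos(c,f), inpos(d,c), linked(a,c), linked(f,c), linked(f,f), marked(f)}
3. push(f,d)  →  {inpos(c,f), inpos(d,c), linked(a,c), linked(f,c), linked(f,d), marked(f)}
optimal plan length = 3; 3 ≤ 5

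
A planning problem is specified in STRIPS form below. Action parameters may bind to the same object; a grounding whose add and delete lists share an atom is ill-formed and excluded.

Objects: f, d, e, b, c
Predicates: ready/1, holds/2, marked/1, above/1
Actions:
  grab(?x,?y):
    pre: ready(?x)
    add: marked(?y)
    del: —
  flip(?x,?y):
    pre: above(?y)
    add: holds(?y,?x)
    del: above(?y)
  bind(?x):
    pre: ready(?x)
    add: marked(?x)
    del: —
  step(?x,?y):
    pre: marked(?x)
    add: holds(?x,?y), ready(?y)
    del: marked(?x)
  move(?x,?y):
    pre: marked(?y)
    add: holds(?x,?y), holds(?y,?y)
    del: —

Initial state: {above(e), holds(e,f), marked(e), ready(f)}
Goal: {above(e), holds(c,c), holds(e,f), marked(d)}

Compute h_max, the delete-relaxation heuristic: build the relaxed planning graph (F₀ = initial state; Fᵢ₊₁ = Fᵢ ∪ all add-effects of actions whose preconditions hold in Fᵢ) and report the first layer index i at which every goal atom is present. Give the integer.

2

F0 = init (4 atoms)
F1 = F0 ∪ {holds(b,e), holds(c,e), holds(d,e), holds(e,b), holds(e,c), holds(e,d), holds(e,e), holds(f,e), marked(b), marked(c), marked(d), marked(f), ready(b), ready(c), ready(d), ready(e)}  (20 atoms)
F2 = F1 ∪ {holds(b,b), holds(b,c), holds(b,d), holds(b,f), holds(c,b), holds(c,c), holds(c,d), holds(c,f), holds(d,b), holds(d,c), holds(d,d), holds(d,f), holds(f,b), holds(f,c), holds(f,d), holds(f,f)}  (36 atoms)
goal ⊆ F2  ⇒  h_max = 2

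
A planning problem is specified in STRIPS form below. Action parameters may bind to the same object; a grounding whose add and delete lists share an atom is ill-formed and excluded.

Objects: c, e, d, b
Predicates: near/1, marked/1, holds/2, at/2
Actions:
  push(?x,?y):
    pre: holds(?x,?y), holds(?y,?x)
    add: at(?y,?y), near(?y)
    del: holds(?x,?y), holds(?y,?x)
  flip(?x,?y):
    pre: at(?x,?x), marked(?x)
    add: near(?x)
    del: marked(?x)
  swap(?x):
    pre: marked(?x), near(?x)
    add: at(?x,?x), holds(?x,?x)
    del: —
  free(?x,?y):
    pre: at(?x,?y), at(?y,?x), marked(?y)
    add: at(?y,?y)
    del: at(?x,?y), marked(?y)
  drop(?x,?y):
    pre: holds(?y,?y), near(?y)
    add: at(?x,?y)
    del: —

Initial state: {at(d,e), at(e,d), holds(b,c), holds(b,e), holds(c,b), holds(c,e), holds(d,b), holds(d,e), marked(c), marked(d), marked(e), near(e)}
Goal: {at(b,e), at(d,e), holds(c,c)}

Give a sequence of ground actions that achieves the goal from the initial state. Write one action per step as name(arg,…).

push(b,c); swap(c); swap(e); drop(b,e)

1. push(b,c)  →  {at(c,c), at(d,e), at(e,d), holds(b,e), holds(c,e), holds(d,b), holds(d,e), marked(c), marked(d), marked(e), near(c), near(e)}
2. swap(c)  →  {at(c,c), at(d,e), at(e,d), holds(b,e), holds(c,c), holds(c,e), holds(d,b), holds(d,e), marked(c), marked(d), marked(e), near(c), near(e)}
3. swap(e)  →  {at(c,c), at(d,e), at(e,d), at(e,e), holds(b,e), holds(c,c), holds(c,e), holds(d,b), holds(d,e), holds(e,e), marked(c), marked(d), marked(e), near(c), near(e)}
4. drop(b,e)  →  {at(b,e), at(c,c), at(d,e), at(e,d), at(e,e), holds(b,e), holds(c,c), holds(c,e), holds(d,b), holds(d,e), holds(e,e), marked(c), marked(d), marked(e), near(c), near(e)}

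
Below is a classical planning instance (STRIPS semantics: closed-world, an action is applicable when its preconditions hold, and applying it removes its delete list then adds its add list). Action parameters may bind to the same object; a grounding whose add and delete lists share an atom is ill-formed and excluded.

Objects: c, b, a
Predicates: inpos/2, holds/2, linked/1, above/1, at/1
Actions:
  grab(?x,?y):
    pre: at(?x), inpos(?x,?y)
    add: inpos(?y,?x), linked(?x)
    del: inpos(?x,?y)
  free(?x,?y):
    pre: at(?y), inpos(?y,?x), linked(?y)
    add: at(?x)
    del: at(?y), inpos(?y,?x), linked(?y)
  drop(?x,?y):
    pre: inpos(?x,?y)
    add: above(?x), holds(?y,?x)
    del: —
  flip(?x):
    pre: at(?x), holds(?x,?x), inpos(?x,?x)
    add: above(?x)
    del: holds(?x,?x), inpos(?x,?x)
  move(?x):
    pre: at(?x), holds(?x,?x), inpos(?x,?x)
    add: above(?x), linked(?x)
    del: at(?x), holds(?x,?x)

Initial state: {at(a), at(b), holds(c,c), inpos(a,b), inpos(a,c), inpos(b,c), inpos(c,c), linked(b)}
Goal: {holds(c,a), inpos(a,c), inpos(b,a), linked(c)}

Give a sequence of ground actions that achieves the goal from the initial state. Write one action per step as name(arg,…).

grab(a,b); free(c,b); drop(a,c); move(c)

1. grab(a,b)  →  {at(a), at(b), holds(c,c), inpos(a,c), inpos(b,a), inpos(b,c), inpos(c,c), linked(a), linked(b)}
2. free(c,b)  →  {at(a), at(c), holds(c,c), inpos(a,c), inpos(b,a), inpos(c,c), linked(a)}
3. drop(a,c)  →  {above(a), at(a), at(c), holds(c,a), holds(c,c), inpos(a,c), inpos(b,a), inpos(c,c), linked(a)}
4. move(c)  →  {above(a), above(c), at(a), holds(c,a), inpos(a,c), inpos(b,a), inpos(c,c), linked(a), linked(c)}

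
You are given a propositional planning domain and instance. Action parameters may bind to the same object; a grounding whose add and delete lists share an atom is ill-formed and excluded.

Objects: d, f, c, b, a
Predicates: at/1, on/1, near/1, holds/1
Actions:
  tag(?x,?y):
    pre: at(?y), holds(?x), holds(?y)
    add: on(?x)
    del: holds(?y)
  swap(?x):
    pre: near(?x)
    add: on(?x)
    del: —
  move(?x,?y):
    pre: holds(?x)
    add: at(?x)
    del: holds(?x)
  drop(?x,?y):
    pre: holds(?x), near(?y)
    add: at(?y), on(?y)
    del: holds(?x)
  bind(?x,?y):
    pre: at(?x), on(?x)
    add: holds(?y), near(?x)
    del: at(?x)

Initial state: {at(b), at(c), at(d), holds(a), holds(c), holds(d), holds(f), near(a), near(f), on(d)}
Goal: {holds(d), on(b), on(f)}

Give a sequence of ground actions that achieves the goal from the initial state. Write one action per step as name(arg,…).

tag(f,c); bind(d,b); tag(b,b)

1. tag(f,c)  →  {at(b), at(c), at(d), holds(a), holds(d), holds(f), near(a), near(f), on(d), on(f)}
2. bind(d,b)  →  {at(b), at(c), holds(a), holds(b), holds(d), holds(f), near(a), near(d), near(f), on(d), on(f)}
3. tag(b,b)  →  {at(b), at(c), holds(a), holds(d), holds(f), near(a), near(d), near(f), on(b), on(d), on(f)}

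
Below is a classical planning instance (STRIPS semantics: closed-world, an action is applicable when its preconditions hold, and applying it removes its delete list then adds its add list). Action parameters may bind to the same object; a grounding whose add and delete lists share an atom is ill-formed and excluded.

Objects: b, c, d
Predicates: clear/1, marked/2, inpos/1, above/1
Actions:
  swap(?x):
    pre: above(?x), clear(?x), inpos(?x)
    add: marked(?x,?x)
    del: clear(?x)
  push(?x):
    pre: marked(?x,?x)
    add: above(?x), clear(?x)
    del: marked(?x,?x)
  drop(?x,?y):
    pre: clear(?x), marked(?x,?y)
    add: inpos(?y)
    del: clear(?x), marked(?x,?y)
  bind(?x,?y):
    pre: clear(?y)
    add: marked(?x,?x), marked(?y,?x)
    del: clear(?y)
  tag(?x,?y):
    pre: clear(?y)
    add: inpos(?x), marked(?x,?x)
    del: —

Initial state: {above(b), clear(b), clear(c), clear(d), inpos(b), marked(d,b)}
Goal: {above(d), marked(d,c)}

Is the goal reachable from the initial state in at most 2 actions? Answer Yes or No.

1. bind(c,d)  →  {above(b), clear(b), clear(c), inpos(b), marked(c,c), marked(d,b), marked(d,c)}
2. bind(d,b)  →  {above(b), clear(c), inpos(b), marked(b,d), marked(c,c), marked(d,b), marked(d,c), marked(d,d)}
3. push(d)  →  {above(b), above(d), clear(c), clear(d), inpos(b), marked(b,d), marked(c,c), marked(d,b), marked(d,c)}
optimal plan length = 3; 3 > 2

No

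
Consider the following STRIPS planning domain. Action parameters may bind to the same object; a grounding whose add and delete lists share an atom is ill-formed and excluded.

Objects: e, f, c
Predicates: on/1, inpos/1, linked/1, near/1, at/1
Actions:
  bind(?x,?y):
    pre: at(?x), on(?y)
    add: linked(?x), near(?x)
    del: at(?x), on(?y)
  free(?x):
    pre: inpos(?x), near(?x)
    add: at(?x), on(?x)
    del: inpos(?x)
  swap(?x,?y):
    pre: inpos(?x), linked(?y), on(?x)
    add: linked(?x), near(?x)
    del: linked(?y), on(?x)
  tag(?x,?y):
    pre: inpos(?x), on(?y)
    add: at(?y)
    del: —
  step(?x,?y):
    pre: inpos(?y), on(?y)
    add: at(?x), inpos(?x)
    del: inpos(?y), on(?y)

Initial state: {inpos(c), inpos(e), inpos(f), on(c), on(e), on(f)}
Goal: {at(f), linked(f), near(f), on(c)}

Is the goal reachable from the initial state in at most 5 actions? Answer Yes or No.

1. tag(e,f)  →  {at(f), inpos(c), inpos(e), inpos(f), on(c), on(e), on(f)}
2. bind(f,e)  →  {inpos(c), inpos(e), inpos(f), linked(f), near(f), on(c), on(f)}
3. free(f)  →  {at(f), inpos(c), inpos(e), linked(f), near(f), on(c), on(f)}
optimal plan length = 3; 3 ≤ 5

Yes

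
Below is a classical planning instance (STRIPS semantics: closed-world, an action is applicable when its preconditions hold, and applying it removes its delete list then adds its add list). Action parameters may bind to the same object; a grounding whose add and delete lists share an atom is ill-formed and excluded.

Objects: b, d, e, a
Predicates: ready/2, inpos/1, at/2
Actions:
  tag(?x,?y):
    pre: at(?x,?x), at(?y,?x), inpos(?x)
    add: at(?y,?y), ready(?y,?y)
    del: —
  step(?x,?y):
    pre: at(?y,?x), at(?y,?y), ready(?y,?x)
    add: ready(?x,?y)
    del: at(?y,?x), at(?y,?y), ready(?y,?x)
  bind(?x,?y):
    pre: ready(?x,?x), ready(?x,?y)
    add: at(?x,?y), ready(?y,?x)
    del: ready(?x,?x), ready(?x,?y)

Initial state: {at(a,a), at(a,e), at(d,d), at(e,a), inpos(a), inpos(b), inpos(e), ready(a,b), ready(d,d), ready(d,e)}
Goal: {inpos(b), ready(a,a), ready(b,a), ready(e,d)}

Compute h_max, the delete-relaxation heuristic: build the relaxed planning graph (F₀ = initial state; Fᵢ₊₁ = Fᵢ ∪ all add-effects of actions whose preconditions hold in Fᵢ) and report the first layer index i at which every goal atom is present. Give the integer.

2

F0 = init (10 atoms)
F1 = F0 ∪ {at(d,e), at(e,e), ready(a,a), ready(e,d), ready(e,e)}  (15 atoms)
F2 = F1 ∪ {at(a,b), at(e,d), ready(b,a)}  (18 atoms)
goal ⊆ F2  ⇒  h_max = 2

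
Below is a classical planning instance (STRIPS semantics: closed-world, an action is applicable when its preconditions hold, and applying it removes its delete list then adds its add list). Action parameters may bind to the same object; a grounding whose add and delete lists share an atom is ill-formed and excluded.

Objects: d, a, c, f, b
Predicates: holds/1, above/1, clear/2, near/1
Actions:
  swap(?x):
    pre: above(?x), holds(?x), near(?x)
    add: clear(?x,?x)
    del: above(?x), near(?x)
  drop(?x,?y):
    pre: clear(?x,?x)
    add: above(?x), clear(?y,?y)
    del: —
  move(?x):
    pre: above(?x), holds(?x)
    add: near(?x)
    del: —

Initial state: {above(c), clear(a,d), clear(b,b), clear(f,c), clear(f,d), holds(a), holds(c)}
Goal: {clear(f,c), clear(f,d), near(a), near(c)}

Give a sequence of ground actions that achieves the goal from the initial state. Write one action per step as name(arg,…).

drop(b,a); drop(a,d); move(a); move(c)

1. drop(b,a)  →  {above(b), above(c), clear(a,a), clear(a,d), clear(b,b), clear(f,c), clear(f,d), holds(a), holds(c)}
2. drop(a,d)  →  {above(a), above(b), above(c), clear(a,a), clear(a,d), clear(b,b), clear(d,d), clear(f,c), clear(f,d), holds(a), holds(c)}
3. move(a)  →  {above(a), above(b), above(c), clear(a,a), clear(a,d), clear(b,b), clear(d,d), clear(f,c), clear(f,d), holds(a), holds(c), near(a)}
4. move(c)  →  {above(a), above(b), above(c), clear(a,a), clear(a,d), clear(b,b), clear(d,d), clear(f,c), clear(f,d), holds(a), holds(c), near(a), near(c)}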